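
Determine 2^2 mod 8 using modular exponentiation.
2^{2} = 4 ≡ 4 mod 8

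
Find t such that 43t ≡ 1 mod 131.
Since 131 is prime, by Fermat 43^(-1) ≡ 43^{129} ≡ 64 mod 131. Verify: 43 × 64 = 2752 ≡ 1 mod 131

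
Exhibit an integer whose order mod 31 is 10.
15 has order 10 mod 31 since 15^{10} ≡ 1 mod 31 and no smaller power works.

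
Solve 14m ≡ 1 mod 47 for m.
Since 47 is prime, by Fermat 14^(-1) ≡ 14^{45} ≡ 37 mod 47. Verify: 14 × 37 = 518 ≡ 1 mod 47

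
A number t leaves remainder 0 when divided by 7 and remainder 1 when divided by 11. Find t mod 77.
M = 7 × 11 = 77. M₁ = 11, y₁ ≡ 2 mod 7. M₂ = 7, y₂ ≡ 8 mod 11. t = 0×11×2 + 1×7×8 ≡ 56 mod 77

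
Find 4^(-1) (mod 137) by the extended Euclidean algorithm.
Extended GCD: 4(-34) + 137(1) = 1. So 4^(-1) ≡ -34 ≡ 103 (mod 137). Verify: 4 × 103 = 412 ≡ 1 (mod 137)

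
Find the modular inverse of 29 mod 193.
Since 193 is prime, by Fermat 29^(-1) ≡ 29^{191} ≡ 20 mod 193. Verify: 29 × 20 = 580 ≡ 1 mod 193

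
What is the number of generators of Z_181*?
There are φ(181-1) = φ(180) = 48 primitive roots modulo 181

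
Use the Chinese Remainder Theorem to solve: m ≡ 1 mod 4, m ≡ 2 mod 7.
M = 4 × 7 = 28. M₁ = 7, y₁ ≡ 3 mod 4. M₂ = 4, y₂ ≡ 2 mod 7. m = 1×7×3 + 2×4×2 ≡ 9 mod 28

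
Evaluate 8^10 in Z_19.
By repeated squaring (mod 19): 8^{1}≡8, 8^{2}≡7, 8^{4}≡11, 8^{8}≡7. Then 8^{10} = 8^{8+2} ≡ 7 × 7 ≡ 11 (mod 19)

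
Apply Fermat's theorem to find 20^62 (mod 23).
By Fermat: 20^{22} ≡ 1 (mod 23). 62 = 2×22 + 18. So 20^{62} ≡ 20^{18} ≡ 2 (mod 23)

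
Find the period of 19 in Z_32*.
Powers of 19 mod 32: 19^1≡19, 19^2≡9, 19^3≡11, 19^4≡17, 19^5≡3, 19^6≡25, 19^7≡27, 19^8≡1. ord_32(19) = 8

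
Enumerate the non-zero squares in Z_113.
Quadratic residues modulo 113: {1, 2, 4, 7, 8, 9, 11, 13, 14, 15, 16, 18, 22, 25, 26, 28, 30, 31, 32, 36, 41, 44, 49, 50, 51, 52, 53, 56, 57, 60, 61, 62, 63, 64, 69, 72, 77, 81, 82, 83, 85, 87, 88, 91, 95, 97, 98, 99, 100, 102, 104, 105, 106, 109, 111, 112}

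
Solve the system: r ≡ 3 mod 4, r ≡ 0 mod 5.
M = 4 × 5 = 20. M₁ = 5, y₁ ≡ 1 mod 4. M₂ = 4, y₂ ≡ 4 mod 5. r = 3×5×1 + 0×4×4 ≡ 15 mod 20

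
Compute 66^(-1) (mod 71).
Since 71 is prime, by Fermat 66^(-1) ≡ 66^{69} ≡ 14 (mod 71). Verify: 66 × 14 = 924 ≡ 1 (mod 71)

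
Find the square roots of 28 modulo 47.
The square roots of 28 mod 47 are 34 and 13. Verify: 34² = 1156 ≡ 28 mod 47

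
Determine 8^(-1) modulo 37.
Since 37 is prime, by Fermat 8^(-1) ≡ 8^{35} ≡ 14 (mod 37). Verify: 8 × 14 = 112 ≡ 1 (mod 37)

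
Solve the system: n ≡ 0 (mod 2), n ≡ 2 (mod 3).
M = 2 × 3 = 6. M₁ = 3, y₁ ≡ 1 (mod 2). M₂ = 2, y₂ ≡ 2 (mod 3). n = 0×3×1 + 2×2×2 ≡ 2 (mod 6)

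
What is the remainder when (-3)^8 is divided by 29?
By repeated squaring mod 29: (-3)^{1}≡26, (-3)^{2}≡9, (-3)^{4}≡23, (-3)^{8}≡7. So (-3)^{8} ≡ 7 mod 29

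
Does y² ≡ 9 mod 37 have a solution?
By Euler's criterion: 9^{18} ≡ 1 mod 37. Since this equals 1, 9 is a QR.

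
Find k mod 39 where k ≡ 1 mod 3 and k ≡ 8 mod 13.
M = 3 × 13 = 39. M₁ = 13, y₁ ≡ 1 mod 3. M₂ = 3, y₂ ≡ 9 mod 13. k = 1×13×1 + 8×3×9 ≡ 34 mod 39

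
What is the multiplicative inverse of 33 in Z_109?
Since 109 is prime, by Fermat 33^(-1) ≡ 33^{107} ≡ 76 mod 109. Verify: 33 × 76 = 2508 ≡ 1 mod 109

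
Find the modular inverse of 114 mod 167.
Since 167 is prime, by Fermat 114^(-1) ≡ 114^{165} ≡ 63 mod 167. Verify: 114 × 63 = 7182 ≡ 1 mod 167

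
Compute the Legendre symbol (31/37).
(31/37) = 31^{18} mod 37 = -1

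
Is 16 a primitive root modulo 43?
16^{7} ≡ 1 mod 43 and 7 < 42, so ord_43(16) = 7 ≠ 42 and 16 is not a primitive root.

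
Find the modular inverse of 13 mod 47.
Since 47 is prime, by Fermat 13^(-1) ≡ 13^{45} ≡ 29 (mod 47). Verify: 13 × 29 = 377 ≡ 1 (mod 47)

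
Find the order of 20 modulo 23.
Powers of 20 mod 23: 20^1≡20, 20^2≡9, 20^3≡19, 20^4≡12, 20^5≡10, 20^6≡16, 20^7≡21, 20^8≡6, 20^9≡5, 20^10≡8, 20^11≡22, 20^12≡3, 20^13≡14, 20^14≡4, 20^15≡11, 20^16≡13, 20^17≡7, 20^18≡2, 20^19≡17, 20^20≡18, 20^21≡15, 20^22≡1. ord_23(20) = 22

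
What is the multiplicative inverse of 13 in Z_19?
Since 19 is prime, by Fermat 13^(-1) ≡ 13^{17} ≡ 3 mod 19. Verify: 13 × 3 = 39 ≡ 1 mod 19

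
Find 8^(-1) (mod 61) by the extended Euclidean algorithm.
Extended GCD: 8(23) + 61(-3) = 1. So 8^(-1) ≡ 23 (mod 61). Verify: 8 × 23 = 184 ≡ 1 (mod 61)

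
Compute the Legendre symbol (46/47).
(46/47) = 46^{23} mod 47 = -1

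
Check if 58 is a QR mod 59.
By Euler's criterion: 58^{29} ≡ 58 mod 59. Since this equals -1 (≡ 58), 58 is not a QR.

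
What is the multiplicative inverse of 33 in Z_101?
Since 101 is prime, by Fermat 33^(-1) ≡ 33^{99} ≡ 49 (mod 101). Verify: 33 × 49 = 1617 ≡ 1 (mod 101)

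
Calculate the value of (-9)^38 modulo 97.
By repeated squaring (mod 97): (-9)^{1}≡88, (-9)^{2}≡81, (-9)^{4}≡62, (-9)^{8}≡61, (-9)^{16}≡35, (-9)^{32}≡61. Then (-9)^{38} = (-9)^{32+4+2} ≡ 61 × 62 × 81 ≡ 16 (mod 97)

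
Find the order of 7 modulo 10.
Powers of 7 mod 10: 7^1≡7, 7^2≡9, 7^3≡3, 7^4≡1. Order = 4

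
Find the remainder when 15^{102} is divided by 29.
By Fermat: 15^{28} ≡ 1 mod 29. 102 = 3×28 + 18. So 15^{102} ≡ 15^{18} ≡ 9 mod 29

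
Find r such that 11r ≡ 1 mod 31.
Since 31 is prime, by Fermat 11^(-1) ≡ 11^{29} ≡ 17 mod 31. Verify: 11 × 17 = 187 ≡ 1 mod 31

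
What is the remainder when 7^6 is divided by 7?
By repeated squaring (mod 7): 7^{1}≡0, 7^{2}≡0, 7^{4}≡0. Then 7^{6} = 7^{4+2} ≡ 0 × 0 ≡ 0 (mod 7)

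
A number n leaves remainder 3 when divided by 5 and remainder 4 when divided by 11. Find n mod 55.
M = 5 × 11 = 55. M₁ = 11, y₁ ≡ 1 mod 5. M₂ = 5, y₂ ≡ 9 mod 11. n = 3×11×1 + 4×5×9 ≡ 48 mod 55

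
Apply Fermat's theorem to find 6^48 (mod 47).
By Fermat: 6^{46} ≡ 1 (mod 47). So 6^{48} = 6^{46} · 6^{2} ≡ 6^{2} ≡ 36 (mod 47)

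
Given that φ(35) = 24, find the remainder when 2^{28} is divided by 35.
By Euler: 2^{24} ≡ 1 mod 35 since gcd(2, 35) = 1. 28 = 1×24 + 4. So 2^{28} ≡ 2^{4} ≡ 16 mod 35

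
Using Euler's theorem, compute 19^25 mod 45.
By Euler: 19^{24} ≡ 1 mod 45 since gcd(19, 45) = 1. 25 = 1×24 + 1. So 19^{25} ≡ 19^{1} ≡ 19 mod 45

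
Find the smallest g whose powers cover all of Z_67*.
g = 2. For each prime q|66: 2^{33}≡66, 2^{22}≡37, 2^{6}≡64, none ≡ 1, so ord_67(2) = 66 and 2 is a primitive root.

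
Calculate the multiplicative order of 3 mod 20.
Powers of 3 mod 20: 3^1≡3, 3^2≡9, 3^3≡7, 3^4≡1. So the order of 3 is 4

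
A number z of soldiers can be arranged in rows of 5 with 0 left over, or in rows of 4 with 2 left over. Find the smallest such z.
M = 5 × 4 = 20. M₁ = 4, y₁ ≡ 4 (mod 5). M₂ = 5, y₂ ≡ 1 (mod 4). z = 0×4×4 + 2×5×1 ≡ 10 (mod 20)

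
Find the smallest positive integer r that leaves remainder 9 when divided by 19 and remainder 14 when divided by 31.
M = 19 × 31 = 589. M₁ = 31, y₁ ≡ 8 (mod 19). M₂ = 19, y₂ ≡ 18 (mod 31). r = 9×31×8 + 14×19×18 ≡ 541 (mod 589)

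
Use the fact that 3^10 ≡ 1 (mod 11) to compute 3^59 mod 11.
By Fermat: 3^{10} ≡ 1 (mod 11). 59 = 5×10 + 9. So 3^{59} ≡ 3^{9} ≡ 4 (mod 11)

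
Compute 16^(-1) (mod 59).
Since 59 is prime, by Fermat 16^(-1) ≡ 16^{57} ≡ 48 (mod 59). Verify: 16 × 48 = 768 ≡ 1 (mod 59)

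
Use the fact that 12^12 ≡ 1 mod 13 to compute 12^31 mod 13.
By Fermat: 12^{12} ≡ 1 mod 13. 31 = 2×12 + 7. So 12^{31} ≡ 12^{7} ≡ 12 mod 13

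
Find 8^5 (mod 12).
By repeated squaring (mod 12): 8^{1}≡8, 8^{2}≡4, 8^{4}≡4. Then 8^{5} = 8^{4+1} ≡ 4 × 8 ≡ 8 (mod 12)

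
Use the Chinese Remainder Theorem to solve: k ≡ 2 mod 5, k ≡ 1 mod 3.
M = 5 × 3 = 15. M₁ = 3, y₁ ≡ 2 mod 5. M₂ = 5, y₂ ≡ 2 mod 3. k = 2×3×2 + 1×5×2 ≡ 7 mod 15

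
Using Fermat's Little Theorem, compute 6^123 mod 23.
By Fermat: 6^{22} ≡ 1 mod 23. 123 = 5×22 + 13. So 6^{123} ≡ 6^{13} ≡ 13 mod 23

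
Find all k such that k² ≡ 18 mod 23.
The square roots of 18 mod 23 are 8 and 15. Verify: 8² = 64 ≡ 18 mod 23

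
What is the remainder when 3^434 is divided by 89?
Using Fermat: 3^{88} ≡ 1 (mod 89). 434 ≡ 82 (mod 88). So 3^{434} ≡ 3^{82} ≡ 21 (mod 89)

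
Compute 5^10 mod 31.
By repeated squaring (mod 31): 5^{1}≡5, 5^{2}≡25, 5^{4}≡5, 5^{8}≡25. Then 5^{10} = 5^{8+2} ≡ 25 × 25 ≡ 5 (mod 31)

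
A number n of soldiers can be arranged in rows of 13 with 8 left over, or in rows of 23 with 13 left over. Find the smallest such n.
M = 13 × 23 = 299. M₁ = 23, y₁ ≡ 4 mod 13. M₂ = 13, y₂ ≡ 16 mod 23. n = 8×23×4 + 13×13×16 ≡ 151 mod 299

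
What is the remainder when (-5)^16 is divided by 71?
By repeated squaring (mod 71): (-5)^{1}≡66, (-5)^{2}≡25, (-5)^{4}≡57, (-5)^{8}≡54, (-5)^{16}≡5. So (-5)^{16} ≡ 5 (mod 71)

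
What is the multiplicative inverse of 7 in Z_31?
Since 31 is prime, by Fermat 7^(-1) ≡ 7^{29} ≡ 9 mod 31. Verify: 7 × 9 = 63 ≡ 1 mod 31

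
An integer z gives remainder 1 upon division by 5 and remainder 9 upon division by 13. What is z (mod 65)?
M = 5 × 13 = 65. M₁ = 13, y₁ ≡ 2 (mod 5). M₂ = 5, y₂ ≡ 8 (mod 13). z = 1×13×2 + 9×5×8 ≡ 61 (mod 65)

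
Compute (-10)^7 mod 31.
By repeated squaring (mod 31): (-10)^{1}≡21, (-10)^{2}≡7, (-10)^{4}≡18. Then (-10)^{7} = (-10)^{4+2+1} ≡ 18 × 7 × 21 ≡ 11 (mod 31)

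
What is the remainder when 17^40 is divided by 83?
By repeated squaring mod 83: 17^{1}≡17, 17^{2}≡40, 17^{4}≡23, 17^{8}≡31, 17^{16}≡48, 17^{32}≡63. Then 17^{40} = 17^{32+8} ≡ 63 × 31 ≡ 44 mod 83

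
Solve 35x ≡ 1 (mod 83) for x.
Since 83 is prime, by Fermat 35^(-1) ≡ 35^{81} ≡ 19 (mod 83). Verify: 35 × 19 = 665 ≡ 1 (mod 83)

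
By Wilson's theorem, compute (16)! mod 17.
By Wilson's theorem, (16)! ≡ -1 ≡ 16 mod 17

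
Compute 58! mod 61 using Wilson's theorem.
(60)! = (58)! × (59) × (60) ≡ -1 mod 61. So (58)! ≡ -1 × [(60)(59)]^(-1) ≡ 30 mod 61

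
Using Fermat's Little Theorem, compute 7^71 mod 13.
By Fermat: 7^{12} ≡ 1 (mod 13). 71 = 5×12 + 11. So 7^{71} ≡ 7^{11} ≡ 2 (mod 13)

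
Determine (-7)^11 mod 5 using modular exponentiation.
Using Fermat: (-7)^{4} ≡ 1 (mod 5). 11 ≡ 3 (mod 4). So (-7)^{11} ≡ (-7)^{3} ≡ 2 (mod 5)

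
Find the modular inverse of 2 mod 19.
Since 19 is prime, by Fermat 2^(-1) ≡ 2^{17} ≡ 10 mod 19. Verify: 2 × 10 = 20 ≡ 1 mod 19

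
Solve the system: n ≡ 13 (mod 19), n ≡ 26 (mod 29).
M = 19 × 29 = 551. M₁ = 29, y₁ ≡ 2 (mod 19). M₂ = 19, y₂ ≡ 26 (mod 29). n = 13×29×2 + 26×19×26 ≡ 374 (mod 551)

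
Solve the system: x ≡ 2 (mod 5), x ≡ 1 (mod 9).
M = 5 × 9 = 45. M₁ = 9, y₁ ≡ 4 (mod 5). M₂ = 5, y₂ ≡ 2 (mod 9). x = 2×9×4 + 1×5×2 ≡ 37 (mod 45)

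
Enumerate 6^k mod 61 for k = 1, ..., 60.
6^1, 6^2, ..., 6^{60} mod 61: [6, 36, 33, 15, 29, 52, 7, 42, 8, 48, 44, 20, 59, 49, 50, 56, 31, 3, 18, 47, 38, 45, 26, 34, 21, 4, 24, 22, 10, 60, 55, 25, 28, 46, 32, 9, 54, 19, 53, 13, 17, 41, 2, 12, 11, 5, 30, 58, 43, 14, 23, 16, 35, 27, 40, 57, 37, 39, 51, 1]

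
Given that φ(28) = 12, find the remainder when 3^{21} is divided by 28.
By Euler: 3^{12} ≡ 1 mod 28 since gcd(3, 28) = 1. 21 = 1×12 + 9. So 3^{21} ≡ 3^{9} ≡ 27 mod 28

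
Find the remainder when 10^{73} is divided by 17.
By Fermat: 10^{16} ≡ 1 (mod 17). 73 = 4×16 + 9. So 10^{73} ≡ 10^{9} ≡ 7 (mod 17)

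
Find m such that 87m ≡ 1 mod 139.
Since 139 is prime, by Fermat 87^(-1) ≡ 87^{137} ≡ 8 mod 139. Verify: 87 × 8 = 696 ≡ 1 mod 139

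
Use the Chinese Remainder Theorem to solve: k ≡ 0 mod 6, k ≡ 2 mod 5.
M = 6 × 5 = 30. M₁ = 5, y₁ ≡ 5 mod 6. M₂ = 6, y₂ ≡ 1 mod 5. k = 0×5×5 + 2×6×1 ≡ 12 mod 30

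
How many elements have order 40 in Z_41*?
Number of primitive roots mod 41 = φ(p-1) = φ(40) = 16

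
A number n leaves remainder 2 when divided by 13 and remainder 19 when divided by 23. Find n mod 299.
M = 13 × 23 = 299. M₁ = 23, y₁ ≡ 4 mod 13. M₂ = 13, y₂ ≡ 16 mod 23. n = 2×23×4 + 19×13×16 ≡ 249 mod 299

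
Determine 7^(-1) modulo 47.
Since 47 is prime, by Fermat 7^(-1) ≡ 7^{45} ≡ 27 mod 47. Verify: 7 × 27 = 189 ≡ 1 mod 47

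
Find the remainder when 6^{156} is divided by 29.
By Fermat: 6^{28} ≡ 1 mod 29. 156 = 5×28 + 16. So 6^{156} ≡ 6^{16} ≡ 7 mod 29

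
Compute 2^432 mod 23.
Using Fermat: 2^{22} ≡ 1 mod 23. 432 ≡ 14 mod 22. So 2^{432} ≡ 2^{14} ≡ 8 mod 23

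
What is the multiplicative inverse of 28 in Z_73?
Since 73 is prime, by Fermat 28^(-1) ≡ 28^{71} ≡ 60 (mod 73). Verify: 28 × 60 = 1680 ≡ 1 (mod 73)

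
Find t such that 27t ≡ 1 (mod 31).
Since 31 is prime, by Fermat 27^(-1) ≡ 27^{29} ≡ 23 (mod 31). Verify: 27 × 23 = 621 ≡ 1 (mod 31)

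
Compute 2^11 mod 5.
Using Fermat: 2^{4} ≡ 1 (mod 5). 11 ≡ 3 (mod 4). So 2^{11} ≡ 2^{3} ≡ 3 (mod 5)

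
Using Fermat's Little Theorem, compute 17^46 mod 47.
By Fermat's Little Theorem, 17^{46} ≡ 1 mod 47 since 47 is prime and gcd(17, 47) = 1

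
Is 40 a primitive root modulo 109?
ord_109(40) divides 108. For each prime q|108: 40^{54}≡108, 40^{36}≡63, none ≡ 1. So 40 has order 108 and is a primitive root mod 109.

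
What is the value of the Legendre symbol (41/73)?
(41/73) = 41^{36} mod 73 = 1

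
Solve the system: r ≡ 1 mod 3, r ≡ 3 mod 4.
M = 3 × 4 = 12. M₁ = 4, y₁ ≡ 1 mod 3. M₂ = 3, y₂ ≡ 3 mod 4. r = 1×4×1 + 3×3×3 ≡ 7 mod 12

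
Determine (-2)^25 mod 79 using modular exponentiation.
By repeated squaring (mod 79): (-2)^{1}≡77, (-2)^{2}≡4, (-2)^{4}≡16, (-2)^{8}≡19, (-2)^{16}≡45. Then (-2)^{25} = (-2)^{16+8+1} ≡ 45 × 19 × 77 ≡ 28 (mod 79)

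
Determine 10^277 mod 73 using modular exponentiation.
Using Fermat: 10^{72} ≡ 1 (mod 73). 277 ≡ 61 (mod 72). So 10^{277} ≡ 10^{61} ≡ 63 (mod 73)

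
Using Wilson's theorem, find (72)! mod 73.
By Wilson's theorem, (72)! ≡ -1 ≡ 72 (mod 73)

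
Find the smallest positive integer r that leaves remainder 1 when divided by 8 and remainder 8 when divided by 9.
M = 8 × 9 = 72. M₁ = 9, y₁ ≡ 1 mod 8. M₂ = 8, y₂ ≡ 8 mod 9. r = 1×9×1 + 8×8×8 ≡ 17 mod 72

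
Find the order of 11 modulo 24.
Powers of 11 mod 24: 11^1≡11, 11^2≡1. ord_24(11) = 2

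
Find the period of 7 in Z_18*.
Powers of 7 mod 18: 7^1≡7, 7^2≡13, 7^3≡1. ord_18(7) = 3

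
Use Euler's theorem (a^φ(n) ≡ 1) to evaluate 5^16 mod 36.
By Euler: 5^{12} ≡ 1 mod 36 since gcd(5, 36) = 1. 16 = 1×12 + 4. So 5^{16} ≡ 5^{4} ≡ 13 mod 36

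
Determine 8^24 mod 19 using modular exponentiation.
Using Fermat: 8^{18} ≡ 1 mod 19. 24 ≡ 6 mod 18. So 8^{24} ≡ 8^{6} ≡ 1 mod 19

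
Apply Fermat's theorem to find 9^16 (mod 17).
By Fermat's Little Theorem, 9^{16} ≡ 1 (mod 17) since 17 is prime and gcd(9, 17) = 1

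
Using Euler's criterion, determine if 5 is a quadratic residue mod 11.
By Euler's criterion: 5^{5} ≡ 1 (mod 11). Since this equals 1, 5 is a QR.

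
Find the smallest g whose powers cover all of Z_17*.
g = 3. For each prime q|16: 3^{8}≡16, none ≡ 1, so ord_17(3) = 16 and 3 is a primitive root.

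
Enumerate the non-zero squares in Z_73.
QRs mod 73: {1, 2, 3, 4, 6, 8, 9, 12, 16, 18, 19, 23, 24, 25, 27, 32, 35, 36, 37, 38, 41, 46, 48, 49, 50, 54, 55, 57, 61, 64, 65, 67, 69, 70, 71, 72}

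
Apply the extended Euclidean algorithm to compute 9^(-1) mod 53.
Extended GCD: 9(6) + 53(-1) = 1. So 9^(-1) ≡ 6 (mod 53). Verify: 9 × 6 = 54 ≡ 1 (mod 53)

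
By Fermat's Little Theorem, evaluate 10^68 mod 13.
By Fermat: 10^{12} ≡ 1 mod 13. 68 = 5×12 + 8. So 10^{68} ≡ 10^{8} ≡ 9 mod 13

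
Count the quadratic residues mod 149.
For prime 149, there are (p-1)/2 = (149-1)/2 = 74 quadratic residues (excluding 0).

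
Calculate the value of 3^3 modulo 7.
3^{3} = 27 ≡ 6 mod 7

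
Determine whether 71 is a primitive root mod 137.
ord_137(71) divides 136. For each prime q|136: 71^{68}≡136, 71^{8}≡74, none ≡ 1. So 71 has order 136 and is a primitive root mod 137.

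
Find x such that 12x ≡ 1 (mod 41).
Since 41 is prime, by Fermat 12^(-1) ≡ 12^{39} ≡ 24 (mod 41). Verify: 12 × 24 = 288 ≡ 1 (mod 41)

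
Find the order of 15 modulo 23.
Powers of 15 mod 23: 15^1≡15, 15^2≡18, 15^3≡17, 15^4≡2, 15^5≡7, 15^6≡13, 15^7≡11, 15^8≡4, 15^9≡14, 15^10≡3, 15^11≡22, 15^12≡8, 15^13≡5, 15^14≡6, 15^15≡21, 15^16≡16, 15^17≡10, 15^18≡12, 15^19≡19, 15^20≡9, 15^21≡20, 15^22≡1. ord_23(15) = 22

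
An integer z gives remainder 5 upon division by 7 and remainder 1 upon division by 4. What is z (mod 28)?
M = 7 × 4 = 28. M₁ = 4, y₁ ≡ 2 (mod 7). M₂ = 7, y₂ ≡ 3 (mod 4). z = 5×4×2 + 1×7×3 ≡ 5 (mod 28)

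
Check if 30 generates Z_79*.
ord_79(30) divides 78. For each prime q|78: 30^{39}≡78, 30^{26}≡23, 30^{6}≡8, none ≡ 1. So 30 has order 78 and is a primitive root mod 79.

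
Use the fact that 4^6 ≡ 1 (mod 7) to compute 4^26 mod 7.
By Fermat: 4^{6} ≡ 1 (mod 7). 26 = 4×6 + 2. So 4^{26} ≡ 4^{2} ≡ 2 (mod 7)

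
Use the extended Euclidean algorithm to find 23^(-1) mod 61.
Extended GCD: 23(8) + 61(-3) = 1. So 23^(-1) ≡ 8 (mod 61). Verify: 23 × 8 = 184 ≡ 1 (mod 61)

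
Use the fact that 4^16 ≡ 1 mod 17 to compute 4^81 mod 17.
By Fermat: 4^{16} ≡ 1 mod 17. 81 = 5×16 + 1. So 4^{81} ≡ 4^{1} ≡ 4 mod 17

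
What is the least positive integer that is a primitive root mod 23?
g = 5. Powers: [5, 2, 10, 4, 20, 8, 17, 16, ...] generates all 22 non-zero residues.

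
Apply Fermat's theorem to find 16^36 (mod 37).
By Fermat's Little Theorem, 16^{36} ≡ 1 (mod 37) since 37 is prime and gcd(16, 37) = 1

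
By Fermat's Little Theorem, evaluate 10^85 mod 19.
By Fermat: 10^{18} ≡ 1 (mod 19). 85 = 4×18 + 13. So 10^{85} ≡ 10^{13} ≡ 13 (mod 19)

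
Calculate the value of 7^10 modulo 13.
By repeated squaring mod 13: 7^{1}≡7, 7^{2}≡10, 7^{4}≡9, 7^{8}≡3. Then 7^{10} = 7^{8+2} ≡ 3 × 10 ≡ 4 mod 13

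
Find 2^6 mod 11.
By repeated squaring mod 11: 2^{1}≡2, 2^{2}≡4, 2^{4}≡5. Then 2^{6} = 2^{4+2} ≡ 5 × 4 ≡ 9 mod 11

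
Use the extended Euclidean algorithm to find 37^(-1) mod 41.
Extended GCD: 37(10) + 41(-9) = 1. So 37^(-1) ≡ 10 (mod 41). Verify: 37 × 10 = 370 ≡ 1 (mod 41)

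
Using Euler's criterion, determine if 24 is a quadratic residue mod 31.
By Euler's criterion: 24^{15} ≡ 30 mod 31. Since this equals -1 (≡ 30), 24 is not a QR.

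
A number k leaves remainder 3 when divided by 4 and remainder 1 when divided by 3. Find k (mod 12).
M = 4 × 3 = 12. M₁ = 3, y₁ ≡ 3 (mod 4). M₂ = 4, y₂ ≡ 1 (mod 3). k = 3×3×3 + 1×4×1 ≡ 7 (mod 12)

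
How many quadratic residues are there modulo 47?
The squaring map on Z_47* is 2-to-1, so there are (46)/2 = 23 QRs.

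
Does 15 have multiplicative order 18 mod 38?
Powers of 15 mod 38: 15^1≡15, 15^2≡35, 15^3≡31, 15^4≡9, 15^5≡21, 15^6≡11, 15^7≡13, 15^8≡5, 15^9≡37, 15^10≡23, 15^11≡3, 15^12≡7, 15^13≡29, 15^14≡17, 15^15≡27, 15^16≡25, 15^17≡33, 15^18≡1. First k with 15^k≡1 is k=18. Yes, ord_38(15) = 18.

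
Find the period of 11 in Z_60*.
Powers of 11 mod 60: 11^1≡11, 11^2≡1. Order = 2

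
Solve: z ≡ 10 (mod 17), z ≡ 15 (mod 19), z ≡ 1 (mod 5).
M = 17 × 19 × 5 = 1615. M₁ = 95, y₁ ≡ 12 (mod 17). M₂ = 85, y₂ ≡ 17 (mod 19). M₃ = 323, y₃ ≡ 2 (mod 5). z = 10×95×12 + 15×85×17 + 1×323×2 ≡ 1421 (mod 1615)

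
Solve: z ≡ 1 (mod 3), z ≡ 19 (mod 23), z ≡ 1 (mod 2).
M = 3 × 23 × 2 = 138. M₁ = 46, y₁ ≡ 1 (mod 3). M₂ = 6, y₂ ≡ 4 (mod 23). M₃ = 69, y₃ ≡ 1 (mod 2). z = 1×46×1 + 19×6×4 + 1×69×1 ≡ 19 (mod 138)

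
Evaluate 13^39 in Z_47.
By repeated squaring mod 47: 13^{1}≡13, 13^{2}≡28, 13^{4}≡32, 13^{8}≡37, 13^{16}≡6, 13^{32}≡36. Then 13^{39} = 13^{32+4+2+1} ≡ 36 × 32 × 28 × 13 ≡ 41 mod 47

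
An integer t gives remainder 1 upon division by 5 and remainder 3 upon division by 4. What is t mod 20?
M = 5 × 4 = 20. M₁ = 4, y₁ ≡ 4 mod 5. M₂ = 5, y₂ ≡ 1 mod 4. t = 1×4×4 + 3×5×1 ≡ 11 mod 20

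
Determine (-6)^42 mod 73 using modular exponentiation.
By repeated squaring (mod 73): (-6)^{1}≡67, (-6)^{2}≡36, (-6)^{4}≡55, (-6)^{8}≡32, (-6)^{16}≡2, (-6)^{32}≡4. Then (-6)^{42} = (-6)^{32+8+2} ≡ 4 × 32 × 36 ≡ 9 (mod 73)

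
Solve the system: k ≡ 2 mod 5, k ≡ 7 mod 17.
M = 5 × 17 = 85. M₁ = 17, y₁ ≡ 3 mod 5. M₂ = 5, y₂ ≡ 7 mod 17. k = 2×17×3 + 7×5×7 ≡ 7 mod 85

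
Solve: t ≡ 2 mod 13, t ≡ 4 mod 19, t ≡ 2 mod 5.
M = 13 × 19 × 5 = 1235. M₁ = 95, y₁ ≡ 10 mod 13. M₂ = 65, y₂ ≡ 12 mod 19. M₃ = 247, y₃ ≡ 3 mod 5. t = 2×95×10 + 4×65×12 + 2×247×3 ≡ 327 mod 1235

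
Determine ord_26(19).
Powers of 19 mod 26: 19^1≡19, 19^2≡23, 19^3≡21, 19^4≡9, 19^5≡15, 19^6≡25, 19^7≡7, 19^8≡3, 19^9≡5, 19^10≡17, 19^11≡11, 19^12≡1. So the order of 19 is 12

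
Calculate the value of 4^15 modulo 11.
Using Fermat: 4^{10} ≡ 1 mod 11. 15 ≡ 5 mod 10. So 4^{15} ≡ 4^{5} ≡ 1 mod 11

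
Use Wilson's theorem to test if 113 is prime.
(112)! mod 113 = 112. Since 112 ≡ -1 mod 113, 113 is prime.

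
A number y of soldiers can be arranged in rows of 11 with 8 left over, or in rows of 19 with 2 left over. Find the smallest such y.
M = 11 × 19 = 209. M₁ = 19, y₁ ≡ 7 mod 11. M₂ = 11, y₂ ≡ 7 mod 19. y = 8×19×7 + 2×11×7 ≡ 173 mod 209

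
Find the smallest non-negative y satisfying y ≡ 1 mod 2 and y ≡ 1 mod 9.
M = 2 × 9 = 18. M₁ = 9, y₁ ≡ 1 mod 2. M₂ = 2, y₂ ≡ 5 mod 9. y = 1×9×1 + 1×2×5 ≡ 1 mod 18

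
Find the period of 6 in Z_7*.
Powers of 6 mod 7: 6^1≡6, 6^2≡1. ord_7(6) = 2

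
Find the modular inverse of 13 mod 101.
Since 101 is prime, by Fermat 13^(-1) ≡ 13^{99} ≡ 70 (mod 101). Verify: 13 × 70 = 910 ≡ 1 (mod 101)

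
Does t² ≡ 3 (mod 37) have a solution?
By Euler's criterion: 3^{18} ≡ 1 (mod 37). Since this equals 1, 3 is a QR.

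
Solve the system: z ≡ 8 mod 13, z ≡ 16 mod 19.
M = 13 × 19 = 247. M₁ = 19, y₁ ≡ 11 mod 13. M₂ = 13, y₂ ≡ 3 mod 19. z = 8×19×11 + 16×13×3 ≡ 73 mod 247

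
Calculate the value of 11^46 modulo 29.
Using Fermat: 11^{28} ≡ 1 mod 29. 46 ≡ 18 mod 28. So 11^{46} ≡ 11^{18} ≡ 4 mod 29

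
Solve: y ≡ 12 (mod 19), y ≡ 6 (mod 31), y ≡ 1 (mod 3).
M = 19 × 31 × 3 = 1767. M₁ = 93, y₁ ≡ 9 (mod 19). M₂ = 57, y₂ ≡ 6 (mod 31). M₃ = 589, y₃ ≡ 1 (mod 3). y = 12×93×9 + 6×57×6 + 1×589×1 ≡ 316 (mod 1767)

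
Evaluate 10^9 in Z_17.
By repeated squaring (mod 17): 10^{1}≡10, 10^{2}≡15, 10^{4}≡4, 10^{8}≡16. Then 10^{9} = 10^{8+1} ≡ 16 × 10 ≡ 7 (mod 17)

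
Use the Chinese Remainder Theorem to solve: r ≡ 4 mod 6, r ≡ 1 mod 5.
M = 6 × 5 = 30. M₁ = 5, y₁ ≡ 5 mod 6. M₂ = 6, y₂ ≡ 1 mod 5. r = 4×5×5 + 1×6×1 ≡ 16 mod 30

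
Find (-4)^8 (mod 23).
By repeated squaring (mod 23): (-4)^{1}≡19, (-4)^{2}≡16, (-4)^{4}≡3, (-4)^{8}≡9. So (-4)^{8} ≡ 9 (mod 23)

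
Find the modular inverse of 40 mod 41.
Since 41 is prime, by Fermat 40^(-1) ≡ 40^{39} ≡ 40 mod 41. Verify: 40 × 40 = 1600 ≡ 1 mod 41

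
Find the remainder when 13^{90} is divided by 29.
By Fermat: 13^{28} ≡ 1 (mod 29). 90 = 3×28 + 6. So 13^{90} ≡ 13^{6} ≡ 20 (mod 29)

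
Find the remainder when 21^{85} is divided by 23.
By Fermat: 21^{22} ≡ 1 (mod 23). 85 = 3×22 + 19. So 21^{85} ≡ 21^{19} ≡ 20 (mod 23)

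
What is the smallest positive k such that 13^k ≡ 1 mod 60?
Powers of 13 mod 60: 13^1≡13, 13^2≡49, 13^3≡37, 13^4≡1. So the order of 13 is 4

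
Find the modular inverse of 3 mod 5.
Since 5 is prime, by Fermat 3^(-1) ≡ 3^{3} ≡ 2 mod 5. Verify: 3 × 2 = 6 ≡ 1 mod 5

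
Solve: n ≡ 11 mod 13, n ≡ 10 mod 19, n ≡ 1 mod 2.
M = 13 × 19 × 2 = 494. M₁ = 38, y₁ ≡ 12 mod 13. M₂ = 26, y₂ ≡ 11 mod 19. M₃ = 247, y₃ ≡ 1 mod 2. n = 11×38×12 + 10×26×11 + 1×247×1 ≡ 219 mod 494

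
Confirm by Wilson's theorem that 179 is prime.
(178)! mod 179 = 178. Since this equals -1 (mod 179), Wilson confirms 179 is prime.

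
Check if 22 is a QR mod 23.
By Euler's criterion: 22^{11} ≡ 22 (mod 23). Since this equals -1 (≡ 22), 22 is not a QR.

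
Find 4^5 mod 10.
By repeated squaring mod 10: 4^{1}≡4, 4^{2}≡6, 4^{4}≡6. Then 4^{5} = 4^{4+1} ≡ 6 × 4 ≡ 4 mod 10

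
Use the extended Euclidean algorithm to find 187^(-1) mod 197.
Extended GCD: 187(59) + 197(-56) = 1. So 187^(-1) ≡ 59 (mod 197). Verify: 187 × 59 = 11033 ≡ 1 (mod 197)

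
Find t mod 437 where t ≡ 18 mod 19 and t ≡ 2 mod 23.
M = 19 × 23 = 437. M₁ = 23, y₁ ≡ 5 mod 19. M₂ = 19, y₂ ≡ 17 mod 23. t = 18×23×5 + 2×19×17 ≡ 94 mod 437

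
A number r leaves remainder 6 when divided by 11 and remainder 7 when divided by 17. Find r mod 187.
M = 11 × 17 = 187. M₁ = 17, y₁ ≡ 2 mod 11. M₂ = 11, y₂ ≡ 14 mod 17. r = 6×17×2 + 7×11×14 ≡ 160 mod 187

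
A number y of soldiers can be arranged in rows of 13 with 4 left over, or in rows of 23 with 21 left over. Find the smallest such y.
M = 13 × 23 = 299. M₁ = 23, y₁ ≡ 4 (mod 13). M₂ = 13, y₂ ≡ 16 (mod 23). y = 4×23×4 + 21×13×16 ≡ 251 (mod 299)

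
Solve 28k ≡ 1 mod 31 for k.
Since 31 is prime, by Fermat 28^(-1) ≡ 28^{29} ≡ 10 mod 31. Verify: 28 × 10 = 280 ≡ 1 mod 31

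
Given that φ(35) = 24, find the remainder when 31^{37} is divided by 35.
By Euler: 31^{24} ≡ 1 (mod 35) since gcd(31, 35) = 1. 37 = 1×24 + 13. So 31^{37} ≡ 31^{13} ≡ 31 (mod 35)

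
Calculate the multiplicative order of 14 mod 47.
Powers of 14 mod 47: 14^1≡14, 14^2≡8, 14^3≡18, 14^4≡17, 14^5≡3, 14^6≡42, 14^7≡24, 14^8≡7, 14^9≡4, 14^10≡9, 14^11≡32, 14^12≡25, 14^13≡21, 14^14≡12, 14^15≡27, 14^16≡2, 14^17≡28, 14^18≡16, 14^19≡36, 14^20≡34, 14^21≡6, 14^22≡37, 14^23≡1. ord_47(14) = 23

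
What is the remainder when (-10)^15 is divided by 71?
By repeated squaring mod 71: (-10)^{1}≡61, (-10)^{2}≡29, (-10)^{4}≡60, (-10)^{8}≡50. Then (-10)^{15} = (-10)^{8+4+2+1} ≡ 50 × 60 × 29 × 61 ≡ 34 mod 71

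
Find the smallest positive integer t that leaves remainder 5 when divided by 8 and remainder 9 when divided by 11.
M = 8 × 11 = 88. M₁ = 11, y₁ ≡ 3 mod 8. M₂ = 8, y₂ ≡ 7 mod 11. t = 5×11×3 + 9×8×7 ≡ 53 mod 88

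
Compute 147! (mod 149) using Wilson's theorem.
(148)! = (147)! × (148) ≡ -1 (mod 149). So (147)! ≡ -1 × (148)^(-1) ≡ (-1)×(-1) = 1 (mod 149)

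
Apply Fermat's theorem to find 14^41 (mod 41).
By Fermat: 14^{40} ≡ 1 (mod 41). So 14^{41} = 14^{40} · 14^{1} ≡ 14^{1} ≡ 14 (mod 41)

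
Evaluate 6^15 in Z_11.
Using Fermat: 6^{10} ≡ 1 mod 11. 15 ≡ 5 mod 10. So 6^{15} ≡ 6^{5} ≡ 10 mod 11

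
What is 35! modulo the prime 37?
(36)! = (35)! × (36) ≡ -1 mod 37. So (35)! ≡ -1 × (36)^(-1) ≡ (-1)×(-1) = 1 mod 37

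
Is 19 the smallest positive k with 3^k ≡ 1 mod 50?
Powers of 3 mod 50: 3^1≡3, 3^2≡9, 3^3≡27, 3^4≡31, 3^5≡43, 3^6≡29, 3^7≡37, 3^8≡11, 3^9≡33, 3^10≡49, 3^11≡47, 3^12≡41, 3^13≡23, 3^14≡19, 3^15≡7, 3^16≡21, 3^17≡13, 3^18≡39, 3^19≡17, 3^20≡1. 3^19≡17≢1, so ord ≠ 19. No, the actual order is 20.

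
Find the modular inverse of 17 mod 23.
Since 23 is prime, by Fermat 17^(-1) ≡ 17^{21} ≡ 19 (mod 23). Verify: 17 × 19 = 323 ≡ 1 (mod 23)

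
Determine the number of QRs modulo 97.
The squaring map on Z_97* is 2-to-1, so there are (96)/2 = 48 QRs.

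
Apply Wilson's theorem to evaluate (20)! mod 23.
(22)! = (20)! × (21) × (22) ≡ -1 (mod 23). So (20)! ≡ -1 × [(22)(21)]^(-1) ≡ 11 (mod 23)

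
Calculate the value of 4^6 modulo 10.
By repeated squaring (mod 10): 4^{1}≡4, 4^{2}≡6, 4^{4}≡6. Then 4^{6} = 4^{4+2} ≡ 6 × 6 ≡ 6 (mod 10)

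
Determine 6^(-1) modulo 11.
Since 11 is prime, by Fermat 6^(-1) ≡ 6^{9} ≡ 2 mod 11. Verify: 6 × 2 = 12 ≡ 1 mod 11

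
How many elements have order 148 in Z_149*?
There are φ(149-1) = φ(148) = 72 primitive roots modulo 149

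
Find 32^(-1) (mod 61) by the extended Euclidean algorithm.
Extended GCD: 32(21) + 61(-11) = 1. So 32^(-1) ≡ 21 (mod 61). Verify: 32 × 21 = 672 ≡ 1 (mod 61)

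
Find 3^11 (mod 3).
By repeated squaring (mod 3): 3^{1}≡0, 3^{2}≡0, 3^{4}≡0, 3^{8}≡0. Then 3^{11} = 3^{8+2+1} ≡ 0 × 0 × 0 ≡ 0 (mod 3)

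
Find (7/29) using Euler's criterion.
(7/29) = 7^{14} mod 29 = 1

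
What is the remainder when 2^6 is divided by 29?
By repeated squaring (mod 29): 2^{1}≡2, 2^{2}≡4, 2^{4}≡16. Then 2^{6} = 2^{4+2} ≡ 16 × 4 ≡ 6 (mod 29)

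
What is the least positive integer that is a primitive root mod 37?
g = 2. Powers: [2, 4, 8, 16, 32, 27, 17, 34, ...] generates all 36 non-zero residues.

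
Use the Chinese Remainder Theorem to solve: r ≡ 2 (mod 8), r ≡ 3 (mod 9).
M = 8 × 9 = 72. M₁ = 9, y₁ ≡ 1 (mod 8). M₂ = 8, y₂ ≡ 8 (mod 9). r = 2×9×1 + 3×8×8 ≡ 66 (mod 72)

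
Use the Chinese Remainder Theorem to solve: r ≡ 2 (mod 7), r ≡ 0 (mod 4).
M = 7 × 4 = 28. M₁ = 4, y₁ ≡ 2 (mod 7). M₂ = 7, y₂ ≡ 3 (mod 4). r = 2×4×2 + 0×7×3 ≡ 16 (mod 28)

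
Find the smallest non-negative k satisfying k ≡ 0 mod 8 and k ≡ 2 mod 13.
M = 8 × 13 = 104. M₁ = 13, y₁ ≡ 5 mod 8. M₂ = 8, y₂ ≡ 5 mod 13. k = 0×13×5 + 2×8×5 ≡ 80 mod 104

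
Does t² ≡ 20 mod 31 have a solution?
By Euler's criterion: 20^{15} ≡ 1 mod 31. Since this equals 1, 20 is a QR.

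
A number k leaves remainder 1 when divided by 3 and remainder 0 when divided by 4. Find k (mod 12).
M = 3 × 4 = 12. M₁ = 4, y₁ ≡ 1 (mod 3). M₂ = 3, y₂ ≡ 3 (mod 4). k = 1×4×1 + 0×3×3 ≡ 4 (mod 12)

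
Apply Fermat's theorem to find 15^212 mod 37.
By Fermat: 15^{36} ≡ 1 mod 37. 212 ≡ 32 mod 36. So 15^{212} ≡ 15^{32} ≡ 33 mod 37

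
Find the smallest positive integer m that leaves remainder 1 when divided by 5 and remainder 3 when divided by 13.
M = 5 × 13 = 65. M₁ = 13, y₁ ≡ 2 (mod 5). M₂ = 5, y₂ ≡ 8 (mod 13). m = 1×13×2 + 3×5×8 ≡ 16 (mod 65)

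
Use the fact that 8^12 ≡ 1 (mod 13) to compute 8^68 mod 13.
By Fermat: 8^{12} ≡ 1 (mod 13). 68 = 5×12 + 8. So 8^{68} ≡ 8^{8} ≡ 1 (mod 13)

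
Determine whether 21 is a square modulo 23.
By Euler's criterion: 21^{11} ≡ 22 (mod 23). Since this equals -1 (≡ 22), 21 is not a QR.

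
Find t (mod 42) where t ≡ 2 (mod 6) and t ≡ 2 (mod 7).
M = 6 × 7 = 42. M₁ = 7, y₁ ≡ 1 (mod 6). M₂ = 6, y₂ ≡ 6 (mod 7). t = 2×7×1 + 2×6×6 ≡ 2 (mod 42)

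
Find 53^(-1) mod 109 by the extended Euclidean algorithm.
Extended GCD: 53(-37) + 109(18) = 1. So 53^(-1) ≡ -37 ≡ 72 mod 109. Verify: 53 × 72 = 3816 ≡ 1 mod 109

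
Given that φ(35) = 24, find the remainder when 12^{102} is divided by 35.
By Euler: 12^{24} ≡ 1 (mod 35) since gcd(12, 35) = 1. 102 = 4×24 + 6. So 12^{102} ≡ 12^{6} ≡ 29 (mod 35)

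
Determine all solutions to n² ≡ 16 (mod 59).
The square roots of 16 mod 59 are 4 and 55. Verify: 4² = 16 ≡ 16 (mod 59)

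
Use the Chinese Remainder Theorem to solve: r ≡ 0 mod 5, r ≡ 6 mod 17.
M = 5 × 17 = 85. M₁ = 17, y₁ ≡ 3 mod 5. M₂ = 5, y₂ ≡ 7 mod 17. r = 0×17×3 + 6×5×7 ≡ 40 mod 85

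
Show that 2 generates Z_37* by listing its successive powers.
2^1, 2^2, ..., 2^{36} mod 37: [2, 4, 8, 16, 32, 27, 17, 34, 31, 25, 13, 26, 15, 30, 23, 9, 18, 36, 35, 33, 29, 21, 5, 10, 20, 3, 6, 12, 24, 11, 22, 7, 14, 28, 19, 1]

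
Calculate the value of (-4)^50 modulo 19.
Using Fermat: (-4)^{18} ≡ 1 mod 19. 50 ≡ 14 mod 18. So (-4)^{50} ≡ (-4)^{14} ≡ 17 mod 19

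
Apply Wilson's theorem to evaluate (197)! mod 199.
(198)! = (197)! × (198) ≡ -1 mod 199. So (197)! ≡ -1 × (198)^(-1) ≡ (-1)×(-1) = 1 mod 199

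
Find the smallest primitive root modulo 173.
g = 2. For each prime q|172: 2^{86}≡172, 2^{4}≡16, none ≡ 1, so ord_173(2) = 172 and 2 is a primitive root.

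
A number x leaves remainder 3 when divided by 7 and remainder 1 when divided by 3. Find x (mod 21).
M = 7 × 3 = 21. M₁ = 3, y₁ ≡ 5 (mod 7). M₂ = 7, y₂ ≡ 1 (mod 3). x = 3×3×5 + 1×7×1 ≡ 10 (mod 21)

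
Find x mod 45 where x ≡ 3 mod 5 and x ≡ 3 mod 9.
M = 5 × 9 = 45. M₁ = 9, y₁ ≡ 4 mod 5. M₂ = 5, y₂ ≡ 2 mod 9. x = 3×9×4 + 3×5×2 ≡ 3 mod 45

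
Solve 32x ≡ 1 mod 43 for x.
Since 43 is prime, by Fermat 32^(-1) ≡ 32^{41} ≡ 39 mod 43. Verify: 32 × 39 = 1248 ≡ 1 mod 43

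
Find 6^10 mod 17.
By repeated squaring mod 17: 6^{1}≡6, 6^{2}≡2, 6^{4}≡4, 6^{8}≡16. Then 6^{10} = 6^{8+2} ≡ 16 × 2 ≡ 15 mod 17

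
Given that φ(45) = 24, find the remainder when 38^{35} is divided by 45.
By Euler: 38^{24} ≡ 1 (mod 45) since gcd(38, 45) = 1. 35 = 1×24 + 11. So 38^{35} ≡ 38^{11} ≡ 32 (mod 45)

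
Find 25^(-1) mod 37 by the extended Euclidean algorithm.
Extended GCD: 25(3) + 37(-2) = 1. So 25^(-1) ≡ 3 mod 37. Verify: 25 × 3 = 75 ≡ 1 mod 37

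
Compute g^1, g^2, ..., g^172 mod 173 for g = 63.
63^1, 63^2, ..., 63^{172} mod 173: [63, 163, 62, 100, 72, 38, 145, 139, 107, 167, 141, 60, 147, 92, 87, 118, 168, 31, 50, 36, 19, 159, 156, 140, 170, 157, 30, 160, 46, 130, 59, 84, 102, 25, 18, 96, 166, 78, 70, 85, 165, 15, 80, 23, 65, 116, 42, 51, 99, 9, 48, 83, 39, 35, 129, 169, 94, 40, 98, 119, 58, 21, 112, 136, 91, 24, 128, 106, 104, 151, 171, 47, 20, 49, 146, 29, 97, 56, 68, 132, 12, 64, 53, 52, 162, 172, 110, 10, 111, 73, 101, 135, 28, 34, 66, 6, 32, 113, 26, 81, 86, 55, 5, 142, 123, 137, 154, 14, 17, 33, 3, 16, 143, 13, 127, 43, 114, 89, 71, 148, 155, 77, 7, 95, 103, 88, 8, 158, 93, 150, 108, 57, 131, 122, 74, 164, 125, 90, 134, 138, 44, 4, 79, 133, 75, 54, 115, 152, 61, 37, 82, 149, 45, 67, 69, 22, 2, 126, 153, 124, 27, 144, 76, 117, 105, 41, 161, 109, 120, 121, 11, 1]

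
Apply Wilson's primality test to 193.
(192)! mod 193 = 192. Since 192 ≡ -1 (mod 193), 193 is prime.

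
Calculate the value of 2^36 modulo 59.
By repeated squaring mod 59: 2^{1}≡2, 2^{2}≡4, 2^{4}≡16, 2^{8}≡20, 2^{16}≡46, 2^{32}≡51. Then 2^{36} = 2^{32+4} ≡ 51 × 16 ≡ 49 mod 59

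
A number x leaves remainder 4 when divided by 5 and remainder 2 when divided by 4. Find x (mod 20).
M = 5 × 4 = 20. M₁ = 4, y₁ ≡ 4 (mod 5). M₂ = 5, y₂ ≡ 1 (mod 4). x = 4×4×4 + 2×5×1 ≡ 14 (mod 20)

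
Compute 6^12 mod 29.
By repeated squaring mod 29: 6^{1}≡6, 6^{2}≡7, 6^{4}≡20, 6^{8}≡23. Then 6^{12} = 6^{8+4} ≡ 23 × 20 ≡ 25 mod 29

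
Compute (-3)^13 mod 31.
By repeated squaring (mod 31): (-3)^{1}≡28, (-3)^{2}≡9, (-3)^{4}≡19, (-3)^{8}≡20. Then (-3)^{13} = (-3)^{8+4+1} ≡ 20 × 19 × 28 ≡ 7 (mod 31)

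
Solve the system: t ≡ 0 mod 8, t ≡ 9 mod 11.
M = 8 × 11 = 88. M₁ = 11, y₁ ≡ 3 mod 8. M₂ = 8, y₂ ≡ 7 mod 11. t = 0×11×3 + 9×8×7 ≡ 64 mod 88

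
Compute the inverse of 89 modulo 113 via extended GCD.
Extended GCD: 89(-33) + 113(26) = 1. So 89^(-1) ≡ -33 ≡ 80 mod 113. Verify: 89 × 80 = 7120 ≡ 1 mod 113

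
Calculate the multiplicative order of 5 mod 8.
Powers of 5 mod 8: 5^1≡5, 5^2≡1. So the order of 5 is 2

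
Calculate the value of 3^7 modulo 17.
By repeated squaring mod 17: 3^{1}≡3, 3^{2}≡9, 3^{4}≡13. Then 3^{7} = 3^{4+2+1} ≡ 13 × 9 × 3 ≡ 11 mod 17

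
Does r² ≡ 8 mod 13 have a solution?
By Euler's criterion: 8^{6} ≡ 12 mod 13. Since this equals -1 (≡ 12), 8 is not a QR.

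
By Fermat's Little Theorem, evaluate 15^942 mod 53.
By Fermat: 15^{52} ≡ 1 mod 53. 942 ≡ 6 mod 52. So 15^{942} ≡ 15^{6} ≡ 24 mod 53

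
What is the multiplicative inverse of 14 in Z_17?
Since 17 is prime, by Fermat 14^(-1) ≡ 14^{15} ≡ 11 (mod 17). Verify: 14 × 11 = 154 ≡ 1 (mod 17)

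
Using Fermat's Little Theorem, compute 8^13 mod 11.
By Fermat: 8^{10} ≡ 1 mod 11. So 8^{13} = 8^{10} · 8^{3} ≡ 8^{3} ≡ 6 mod 11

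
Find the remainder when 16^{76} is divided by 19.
By Fermat: 16^{18} ≡ 1 (mod 19). 76 = 4×18 + 4. So 16^{76} ≡ 16^{4} ≡ 5 (mod 19)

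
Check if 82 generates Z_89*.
ord_89(82) divides 88. For each prime q|88: 82^{44}≡88, 82^{8}≡4, none ≡ 1. So 82 has order 88 and is a primitive root mod 89.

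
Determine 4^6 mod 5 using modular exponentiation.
Using Fermat: 4^{4} ≡ 1 mod 5. 6 ≡ 2 mod 4. So 4^{6} ≡ 4^{2} ≡ 1 mod 5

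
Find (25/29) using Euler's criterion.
(25/29) = 25^{14} mod 29 = 1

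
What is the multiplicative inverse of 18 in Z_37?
Since 37 is prime, by Fermat 18^(-1) ≡ 18^{35} ≡ 35 (mod 37). Verify: 18 × 35 = 630 ≡ 1 (mod 37)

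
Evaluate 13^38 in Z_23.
Using Fermat: 13^{22} ≡ 1 mod 23. 38 ≡ 16 mod 22. So 13^{38} ≡ 13^{16} ≡ 4 mod 23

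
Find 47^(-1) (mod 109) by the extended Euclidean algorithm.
Extended GCD: 47(-51) + 109(22) = 1. So 47^(-1) ≡ -51 ≡ 58 (mod 109). Verify: 47 × 58 = 2726 ≡ 1 (mod 109)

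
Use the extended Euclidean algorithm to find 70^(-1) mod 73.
Extended GCD: 70(24) + 73(-23) = 1. So 70^(-1) ≡ 24 (mod 73). Verify: 70 × 24 = 1680 ≡ 1 (mod 73)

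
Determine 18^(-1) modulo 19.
Since 19 is prime, by Fermat 18^(-1) ≡ 18^{17} ≡ 18 mod 19. Verify: 18 × 18 = 324 ≡ 1 mod 19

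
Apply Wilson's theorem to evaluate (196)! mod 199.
(198)! = (196)! × (197) × (198) ≡ -1 (mod 199). So (196)! ≡ -1 × [(198)(197)]^(-1) ≡ 99 (mod 199)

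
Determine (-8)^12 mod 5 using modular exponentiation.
Using Fermat: (-8)^{4} ≡ 1 mod 5. 12 ≡ 0 mod 4. So (-8)^{12} ≡ (-8)^{0} ≡ 1 mod 5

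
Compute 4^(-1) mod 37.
Since 37 is prime, by Fermat 4^(-1) ≡ 4^{35} ≡ 28 mod 37. Verify: 4 × 28 = 112 ≡ 1 mod 37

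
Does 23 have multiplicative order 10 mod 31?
Powers of 23 mod 31: 23^1≡23, 23^2≡2, 23^3≡15, 23^4≡4, 23^5≡30, 23^6≡8, 23^7≡29, 23^8≡16, 23^9≡27, 23^10≡1. First k with 23^k≡1 is k=10. Yes, ord_31(23) = 10.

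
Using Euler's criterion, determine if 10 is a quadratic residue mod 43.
By Euler's criterion: 10^{21} ≡ 1 (mod 43). Since this equals 1, 10 is a QR.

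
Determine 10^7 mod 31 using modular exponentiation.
By repeated squaring mod 31: 10^{1}≡10, 10^{2}≡7, 10^{4}≡18. Then 10^{7} = 10^{4+2+1} ≡ 18 × 7 × 10 ≡ 20 mod 31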